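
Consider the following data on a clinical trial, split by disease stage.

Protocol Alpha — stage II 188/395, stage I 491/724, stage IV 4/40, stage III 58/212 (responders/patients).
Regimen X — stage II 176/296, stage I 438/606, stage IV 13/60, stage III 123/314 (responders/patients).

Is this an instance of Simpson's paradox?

No

Stage II: Protocol Alpha 188/395 = 47.6%, Regimen X 176/296 = 59.5% → Regimen X
Stage I: Protocol Alpha 491/724 = 67.8%, Regimen X 438/606 = 72.3% → Regimen X
Stage IV: Protocol Alpha 4/40 = 10.0%, Regimen X 13/60 = 21.7% → Regimen X
Stage III: Protocol Alpha 58/212 = 27.4%, Regimen X 123/314 = 39.2% → Regimen X
Overall: Protocol Alpha 741/1371 = 54.0%, Regimen X 750/1276 = 58.8% → Regimen X
Regimen X wins overall and in every disease group — no reversal.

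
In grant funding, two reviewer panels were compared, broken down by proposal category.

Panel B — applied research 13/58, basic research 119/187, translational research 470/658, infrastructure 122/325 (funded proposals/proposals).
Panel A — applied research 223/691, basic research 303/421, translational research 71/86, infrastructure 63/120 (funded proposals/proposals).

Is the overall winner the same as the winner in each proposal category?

No

Applied research: Panel B 13/58 = 22.4%, Panel A 223/691 = 32.3% → Panel A
Basic research: Panel B 119/187 = 63.6%, Panel A 303/421 = 72.0% → Panel A
Translational research: Panel B 470/658 = 71.4%, Panel A 71/86 = 82.6% → Panel A
Infrastructure: Panel B 122/325 = 37.5%, Panel A 63/120 = 52.5% → Panel A
Overall: Panel B 724/1228 = 59.0%, Panel A 660/1318 = 50.1% → Panel B
Panel A wins each proposal group but Panel B wins overall — the comparison reverses. Panel A's proposals skew toward applied research, which has a lower base rate.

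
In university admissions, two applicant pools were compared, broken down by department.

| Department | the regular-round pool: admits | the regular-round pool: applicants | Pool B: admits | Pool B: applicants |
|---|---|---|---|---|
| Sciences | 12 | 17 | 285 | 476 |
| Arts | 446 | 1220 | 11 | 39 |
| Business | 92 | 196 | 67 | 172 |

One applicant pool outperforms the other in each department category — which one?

Sciences: the regular-round pool 12/17 = 70.6%, Pool B 285/476 = 59.9% → the regular-round pool
Arts: the regular-round pool 446/1220 = 36.6%, Pool B 11/39 = 28.2% → the regular-round pool
Business: the regular-round pool 92/196 = 46.9%, Pool B 67/172 = 39.0% → the regular-round pool
The regular-round pool has the higher rate in all 3 groups.

the regular-round pool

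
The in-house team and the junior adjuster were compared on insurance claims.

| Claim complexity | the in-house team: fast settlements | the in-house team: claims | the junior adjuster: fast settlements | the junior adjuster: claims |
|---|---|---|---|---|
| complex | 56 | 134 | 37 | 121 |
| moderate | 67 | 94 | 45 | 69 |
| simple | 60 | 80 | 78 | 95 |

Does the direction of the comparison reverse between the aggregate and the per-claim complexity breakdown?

No

Complex: the in-house team 56/134 = 41.8%, the junior adjuster 37/121 = 30.6% → the in-house team
Moderate: the in-house team 67/94 = 71.3%, the junior adjuster 45/69 = 65.2% → the in-house team
Simple: the in-house team 60/80 = 75.0%, the junior adjuster 78/95 = 82.1% → the junior adjuster
Overall: the in-house team 183/308 = 59.4%, the junior adjuster 160/285 = 56.1% → the in-house team
Neither sweeps: the in-house team wins 2 of 3 groups, the junior adjuster wins 1. The in-house team wins overall but not every group — no Simpson reversal.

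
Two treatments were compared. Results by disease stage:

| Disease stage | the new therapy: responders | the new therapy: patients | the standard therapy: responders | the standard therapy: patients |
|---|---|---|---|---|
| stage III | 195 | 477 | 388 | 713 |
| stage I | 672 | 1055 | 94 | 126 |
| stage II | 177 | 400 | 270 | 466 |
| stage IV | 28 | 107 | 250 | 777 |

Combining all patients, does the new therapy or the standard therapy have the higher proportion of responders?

the new therapy

Stage III: the new therapy 195/477 = 40.9%, the standard therapy 388/713 = 54.4% → the standard therapy
Stage I: the new therapy 672/1055 = 63.7%, the standard therapy 94/126 = 74.6% → the standard therapy
Stage II: the new therapy 177/400 = 44.2%, the standard therapy 270/466 = 57.9% → the standard therapy
Stage IV: the new therapy 28/107 = 26.2%, the standard therapy 250/777 = 32.2% → the standard therapy
Overall: the new therapy 1072/2039 = 52.6%, the standard therapy 1002/2082 = 48.1% → the new therapy
(The standard therapy wins every disease group but the new therapy wins overall — the standard therapy's patients skew toward the low-rate stage IV group.)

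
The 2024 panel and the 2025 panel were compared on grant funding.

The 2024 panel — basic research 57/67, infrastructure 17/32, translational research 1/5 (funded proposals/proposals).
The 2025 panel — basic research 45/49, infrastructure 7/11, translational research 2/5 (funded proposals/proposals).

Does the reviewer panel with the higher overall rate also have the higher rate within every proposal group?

Basic research: the 2024 panel 57/67 = 85.1%, the 2025 panel 45/49 = 91.8% → the 2025 panel
Infrastructure: the 2024 panel 17/32 = 53.1%, the 2025 panel 7/11 = 63.6% → the 2025 panel
Translational research: the 2024 panel 1/5 = 20.0%, the 2025 panel 2/5 = 40.0% → the 2025 panel
Overall: the 2024 panel 75/104 = 72.1%, the 2025 panel 54/65 = 83.1% → the 2025 panel
The 2025 panel wins overall and in every proposal group — no reversal.

Yes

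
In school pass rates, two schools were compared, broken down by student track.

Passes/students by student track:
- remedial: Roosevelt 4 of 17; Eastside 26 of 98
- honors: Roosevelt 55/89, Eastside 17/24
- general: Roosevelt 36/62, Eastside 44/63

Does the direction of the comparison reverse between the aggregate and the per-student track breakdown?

Yes

Remedial: Roosevelt 4/17 = 23.5%, Eastside 26/98 = 26.5% → Eastside
Honors: Roosevelt 55/89 = 61.8%, Eastside 17/24 = 70.8% → Eastside
General: Roosevelt 36/62 = 58.1%, Eastside 44/63 = 69.8% → Eastside
Overall: Roosevelt 95/168 = 56.5%, Eastside 87/185 = 47.0% → Roosevelt
Eastside wins each student group but Roosevelt wins overall — the comparison reverses. Eastside's students skew toward remedial, which has a lower base rate.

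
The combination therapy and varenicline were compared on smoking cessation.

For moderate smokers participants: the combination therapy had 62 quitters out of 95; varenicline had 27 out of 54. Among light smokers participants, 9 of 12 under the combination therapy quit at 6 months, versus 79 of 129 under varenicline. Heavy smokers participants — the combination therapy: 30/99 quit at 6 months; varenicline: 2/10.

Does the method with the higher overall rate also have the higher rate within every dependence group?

No

Moderate smokers: the combination therapy 62/95 = 65.3%, varenicline 27/54 = 50.0% → the combination therapy
Light smokers: the combination therapy 9/12 = 75.0%, varenicline 79/129 = 61.2% → the combination therapy
Heavy smokers: the combination therapy 30/99 = 30.3%, varenicline 2/10 = 20.0% → the combination therapy
Overall: the combination therapy 101/206 = 49.0%, varenicline 108/193 = 56.0% → varenicline
The combination therapy wins each dependence group but varenicline wins overall — the comparison reverses. The combination therapy's participants skew toward heavy smokers, which has a lower base rate.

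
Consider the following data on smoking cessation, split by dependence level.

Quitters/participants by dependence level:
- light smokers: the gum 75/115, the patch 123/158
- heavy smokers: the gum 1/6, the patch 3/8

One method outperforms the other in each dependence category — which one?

Light smokers: the gum 75/115 = 65.2%, the patch 123/158 = 77.8% → the patch
Heavy smokers: the gum 1/6 = 16.7%, the patch 3/8 = 37.5% → the patch
The patch has the higher rate in both groups.

the patch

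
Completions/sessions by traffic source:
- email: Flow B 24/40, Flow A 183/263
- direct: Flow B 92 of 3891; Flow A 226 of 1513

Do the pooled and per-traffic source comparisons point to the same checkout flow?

Email: Flow B 24/40 = 60.0%, Flow A 183/263 = 69.6% → Flow A
Direct: Flow B 92/3891 = 2.4%, Flow A 226/1513 = 14.9% → Flow A
Overall: Flow B 116/3931 = 3.0%, Flow A 409/1776 = 23.0% → Flow A
Flow A wins overall and in every traffic group — no reversal.

Yes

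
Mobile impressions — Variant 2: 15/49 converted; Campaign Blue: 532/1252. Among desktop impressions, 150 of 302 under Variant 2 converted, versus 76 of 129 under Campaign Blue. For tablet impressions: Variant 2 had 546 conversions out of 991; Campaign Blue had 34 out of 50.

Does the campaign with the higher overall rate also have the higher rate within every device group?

No

Mobile: Variant 2 15/49 = 30.6%, Campaign Blue 532/1252 = 42.5% → Campaign Blue
Desktop: Variant 2 150/302 = 49.7%, Campaign Blue 76/129 = 58.9% → Campaign Blue
Tablet: Variant 2 546/991 = 55.1%, Campaign Blue 34/50 = 68.0% → Campaign Blue
Overall: Variant 2 711/1342 = 53.0%, Campaign Blue 642/1431 = 44.9% → Variant 2
Campaign Blue wins each device group but Variant 2 wins overall — the comparison reverses. Campaign Blue's impressions skew toward mobile, which has a lower base rate.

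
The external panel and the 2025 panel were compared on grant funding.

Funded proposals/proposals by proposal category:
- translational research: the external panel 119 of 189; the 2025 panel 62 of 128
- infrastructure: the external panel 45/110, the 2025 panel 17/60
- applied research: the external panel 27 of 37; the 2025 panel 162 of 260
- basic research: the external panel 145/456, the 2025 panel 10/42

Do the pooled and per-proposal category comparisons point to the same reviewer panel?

No

Translational research: the external panel 119/189 = 63.0%, the 2025 panel 62/128 = 48.4% → the external panel
Infrastructure: the external panel 45/110 = 40.9%, the 2025 panel 17/60 = 28.3% → the external panel
Applied research: the external panel 27/37 = 73.0%, the 2025 panel 162/260 = 62.3% → the external panel
Basic research: the external panel 145/456 = 31.8%, the 2025 panel 10/42 = 23.8% → the external panel
Overall: the external panel 336/792 = 42.4%, the 2025 panel 251/490 = 51.2% → the 2025 panel
The external panel wins each proposal group but the 2025 panel wins overall — the comparison reverses. The external panel's proposals skew toward basic research, which has a lower base rate.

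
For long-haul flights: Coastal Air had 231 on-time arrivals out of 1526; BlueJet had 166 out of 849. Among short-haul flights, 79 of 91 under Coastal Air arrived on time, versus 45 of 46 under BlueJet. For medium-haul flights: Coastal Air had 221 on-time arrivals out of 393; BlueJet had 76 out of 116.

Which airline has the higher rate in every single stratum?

BlueJet

Long-haul: Coastal Air 231/1526 = 15.1%, BlueJet 166/849 = 19.6% → BlueJet
Short-haul: Coastal Air 79/91 = 86.8%, BlueJet 45/46 = 97.8% → BlueJet
Medium-haul: Coastal Air 221/393 = 56.2%, BlueJet 76/116 = 65.5% → BlueJet
BlueJet has the higher rate in all 3 groups.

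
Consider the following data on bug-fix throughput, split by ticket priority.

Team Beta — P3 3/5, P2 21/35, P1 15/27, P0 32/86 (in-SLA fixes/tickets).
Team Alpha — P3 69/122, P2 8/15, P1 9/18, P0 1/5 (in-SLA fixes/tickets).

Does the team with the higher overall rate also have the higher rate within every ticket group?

P3: Team Beta 3/5 = 60.0%, Team Alpha 69/122 = 56.6% → Team Beta
P2: Team Beta 21/35 = 60.0%, Team Alpha 8/15 = 53.3% → Team Beta
P1: Team Beta 15/27 = 55.6%, Team Alpha 9/18 = 50.0% → Team Beta
P0: Team Beta 32/86 = 37.2%, Team Alpha 1/5 = 20.0% → Team Beta
Overall: Team Beta 71/153 = 46.4%, Team Alpha 87/160 = 54.4% → Team Alpha
Team Beta wins each ticket group but Team Alpha wins overall — the comparison reverses. Team Beta's tickets skew toward P0, which has a lower base rate.

No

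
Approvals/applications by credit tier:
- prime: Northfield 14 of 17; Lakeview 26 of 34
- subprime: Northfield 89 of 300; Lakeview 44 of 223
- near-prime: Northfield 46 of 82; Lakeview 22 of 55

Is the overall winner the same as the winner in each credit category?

Yes

Prime: Northfield 14/17 = 82.4%, Lakeview 26/34 = 76.5% → Northfield
Subprime: Northfield 89/300 = 29.7%, Lakeview 44/223 = 19.7% → Northfield
Near-prime: Northfield 46/82 = 56.1%, Lakeview 22/55 = 40.0% → Northfield
Overall: Northfield 149/399 = 37.3%, Lakeview 92/312 = 29.5% → Northfield
Northfield wins overall and in every credit group — no reversal.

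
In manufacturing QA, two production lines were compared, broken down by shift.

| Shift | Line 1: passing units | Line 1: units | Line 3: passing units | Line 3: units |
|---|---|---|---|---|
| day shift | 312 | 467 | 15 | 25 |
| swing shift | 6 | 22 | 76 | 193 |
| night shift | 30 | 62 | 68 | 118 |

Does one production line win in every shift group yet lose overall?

No

Day shift: Line 1 312/467 = 66.8%, Line 3 15/25 = 60.0% → Line 1
Swing shift: Line 1 6/22 = 27.3%, Line 3 76/193 = 39.4% → Line 3
Night shift: Line 1 30/62 = 48.4%, Line 3 68/118 = 57.6% → Line 3
Overall: Line 1 348/551 = 63.2%, Line 3 159/336 = 47.3% → Line 1
Neither sweeps: Line 1 wins 1 of 3 groups, Line 3 wins 2. Line 1 wins overall but not every group — no Simpson reversal.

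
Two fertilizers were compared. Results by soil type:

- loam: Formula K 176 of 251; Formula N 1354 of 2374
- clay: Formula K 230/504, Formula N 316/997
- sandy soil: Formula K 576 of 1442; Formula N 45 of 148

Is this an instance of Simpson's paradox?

Yes

Loam: Formula K 176/251 = 70.1%, Formula N 1354/2374 = 57.0% → Formula K
Clay: Formula K 230/504 = 45.6%, Formula N 316/997 = 31.7% → Formula K
Sandy soil: Formula K 576/1442 = 39.9%, Formula N 45/148 = 30.4% → Formula K
Overall: Formula K 982/2197 = 44.7%, Formula N 1715/3519 = 48.7% → Formula N
Formula K wins each soil group but Formula N wins overall — the comparison reverses. Formula K's plots skew toward sandy soil, which has a lower base rate.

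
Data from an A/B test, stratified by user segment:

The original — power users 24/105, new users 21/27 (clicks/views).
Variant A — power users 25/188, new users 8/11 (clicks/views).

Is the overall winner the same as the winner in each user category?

Yes

Power users: the original 24/105 = 22.9%, Variant A 25/188 = 13.3% → the original
New users: the original 21/27 = 77.8%, Variant A 8/11 = 72.7% → the original
Overall: the original 45/132 = 34.1%, Variant A 33/199 = 16.6% → the original
The original wins overall and in every user group — no reversal.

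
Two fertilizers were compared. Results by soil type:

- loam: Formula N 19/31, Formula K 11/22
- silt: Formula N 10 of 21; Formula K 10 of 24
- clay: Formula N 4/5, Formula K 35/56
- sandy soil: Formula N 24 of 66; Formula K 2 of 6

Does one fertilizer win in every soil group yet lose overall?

Yes

Loam: Formula N 19/31 = 61.3%, Formula K 11/22 = 50.0% → Formula N
Silt: Formula N 10/21 = 47.6%, Formula K 10/24 = 41.7% → Formula N
Clay: Formula N 4/5 = 80.0%, Formula K 35/56 = 62.5% → Formula N
Sandy soil: Formula N 24/66 = 36.4%, Formula K 2/6 = 33.3% → Formula N
Overall: Formula N 57/123 = 46.3%, Formula K 58/108 = 53.7% → Formula K
Formula N wins each soil group but Formula K wins overall — the comparison reverses. Formula N's plots skew toward sandy soil, which has a lower base rate.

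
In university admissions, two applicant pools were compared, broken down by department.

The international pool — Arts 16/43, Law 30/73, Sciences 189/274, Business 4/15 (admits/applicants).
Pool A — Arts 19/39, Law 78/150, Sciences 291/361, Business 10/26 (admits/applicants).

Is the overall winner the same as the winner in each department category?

Arts: the international pool 16/43 = 37.2%, Pool A 19/39 = 48.7% → Pool A
Law: the international pool 30/73 = 41.1%, Pool A 78/150 = 52.0% → Pool A
Sciences: the international pool 189/274 = 69.0%, Pool A 291/361 = 80.6% → Pool A
Business: the international pool 4/15 = 26.7%, Pool A 10/26 = 38.5% → Pool A
Overall: the international pool 239/405 = 59.0%, Pool A 398/576 = 69.1% → Pool A
Pool A wins overall and in every department group — no reversal.

Yes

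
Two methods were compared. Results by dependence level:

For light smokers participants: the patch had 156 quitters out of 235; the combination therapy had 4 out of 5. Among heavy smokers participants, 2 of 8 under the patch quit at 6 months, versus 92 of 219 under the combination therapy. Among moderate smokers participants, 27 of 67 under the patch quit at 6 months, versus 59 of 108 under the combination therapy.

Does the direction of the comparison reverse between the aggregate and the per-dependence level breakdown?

Light smokers: the patch 156/235 = 66.4%, the combination therapy 4/5 = 80.0% → the combination therapy
Heavy smokers: the patch 2/8 = 25.0%, the combination therapy 92/219 = 42.0% → the combination therapy
Moderate smokers: the patch 27/67 = 40.3%, the combination therapy 59/108 = 54.6% → the combination therapy
Overall: the patch 185/310 = 59.7%, the combination therapy 155/332 = 46.7% → the patch
The combination therapy wins each dependence group but the patch wins overall — the comparison reverses. The combination therapy's participants skew toward heavy smokers, which has a lower base rate.

Yes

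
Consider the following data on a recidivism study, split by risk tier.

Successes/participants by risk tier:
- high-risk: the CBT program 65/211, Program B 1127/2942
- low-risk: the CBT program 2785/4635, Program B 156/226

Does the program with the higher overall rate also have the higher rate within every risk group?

No

High-risk: the CBT program 65/211 = 30.8%, Program B 1127/2942 = 38.3% → Program B
Low-risk: the CBT program 2785/4635 = 60.1%, Program B 156/226 = 69.0% → Program B
Overall: the CBT program 2850/4846 = 58.8%, Program B 1283/3168 = 40.5% → the CBT program
Program B wins each risk group but the CBT program wins overall — the comparison reverses. Program B's participants skew toward high-risk, which has a lower base rate.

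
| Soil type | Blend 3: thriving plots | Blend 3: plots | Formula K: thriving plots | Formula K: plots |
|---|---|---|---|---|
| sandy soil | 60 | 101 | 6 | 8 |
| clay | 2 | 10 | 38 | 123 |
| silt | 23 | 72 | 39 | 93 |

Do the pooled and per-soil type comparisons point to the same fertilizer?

No

Sandy soil: Blend 3 60/101 = 59.4%, Formula K 6/8 = 75.0% → Formula K
Clay: Blend 3 2/10 = 20.0%, Formula K 38/123 = 30.9% → Formula K
Silt: Blend 3 23/72 = 31.9%, Formula K 39/93 = 41.9% → Formula K
Overall: Blend 3 85/183 = 46.4%, Formula K 83/224 = 37.1% → Blend 3
Formula K wins each soil group but Blend 3 wins overall — the comparison reverses. Formula K's plots skew toward clay, which has a lower base rate.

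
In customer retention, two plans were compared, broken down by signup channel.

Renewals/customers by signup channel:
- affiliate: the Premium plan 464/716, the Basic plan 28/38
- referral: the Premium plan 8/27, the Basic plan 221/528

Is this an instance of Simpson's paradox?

Yes

Affiliate: the Premium plan 464/716 = 64.8%, the Basic plan 28/38 = 73.7% → the Basic plan
Referral: the Premium plan 8/27 = 29.6%, the Basic plan 221/528 = 41.9% → the Basic plan
Overall: the Premium plan 472/743 = 63.5%, the Basic plan 249/566 = 44.0% → the Premium plan
The Basic plan wins each signup group but the Premium plan wins overall — the comparison reverses. The Basic plan's customers skew toward referral, which has a lower base rate.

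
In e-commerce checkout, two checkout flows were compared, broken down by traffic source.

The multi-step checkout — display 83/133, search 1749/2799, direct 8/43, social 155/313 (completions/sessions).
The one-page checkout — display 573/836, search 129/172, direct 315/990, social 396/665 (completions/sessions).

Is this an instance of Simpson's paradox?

Display: the multi-step checkout 83/133 = 62.4%, the one-page checkout 573/836 = 68.5% → the one-page checkout
Search: the multi-step checkout 1749/2799 = 62.5%, the one-page checkout 129/172 = 75.0% → the one-page checkout
Direct: the multi-step checkout 8/43 = 18.6%, the one-page checkout 315/990 = 31.8% → the one-page checkout
Social: the multi-step checkout 155/313 = 49.5%, the one-page checkout 396/665 = 59.5% → the one-page checkout
Overall: the multi-step checkout 1995/3288 = 60.7%, the one-page checkout 1413/2663 = 53.1% → the multi-step checkout
The one-page checkout wins each traffic group but the multi-step checkout wins overall — the comparison reverses. The one-page checkout's sessions skew toward direct, which has a lower base rate.

Yes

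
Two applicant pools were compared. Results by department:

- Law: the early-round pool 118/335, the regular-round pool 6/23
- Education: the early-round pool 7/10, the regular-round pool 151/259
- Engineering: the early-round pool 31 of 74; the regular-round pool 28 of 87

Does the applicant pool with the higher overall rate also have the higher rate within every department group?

Law: the early-round pool 118/335 = 35.2%, the regular-round pool 6/23 = 26.1% → the early-round pool
Education: the early-round pool 7/10 = 70.0%, the regular-round pool 151/259 = 58.3% → the early-round pool
Engineering: the early-round pool 31/74 = 41.9%, the regular-round pool 28/87 = 32.2% → the early-round pool
Overall: the early-round pool 156/419 = 37.2%, the regular-round pool 185/369 = 50.1% → the regular-round pool
The early-round pool wins each department group but the regular-round pool wins overall — the comparison reverses. The early-round pool's applicants skew toward Law, which has a lower base rate.

No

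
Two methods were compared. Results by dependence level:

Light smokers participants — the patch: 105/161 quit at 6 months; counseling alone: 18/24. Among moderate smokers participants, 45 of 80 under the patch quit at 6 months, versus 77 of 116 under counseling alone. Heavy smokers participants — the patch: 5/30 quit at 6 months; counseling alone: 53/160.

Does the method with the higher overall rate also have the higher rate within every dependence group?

Light smokers: the patch 105/161 = 65.2%, counseling alone 18/24 = 75.0% → counseling alone
Moderate smokers: the patch 45/80 = 56.2%, counseling alone 77/116 = 66.4% → counseling alone
Heavy smokers: the patch 5/30 = 16.7%, counseling alone 53/160 = 33.1% → counseling alone
Overall: the patch 155/271 = 57.2%, counseling alone 148/300 = 49.3% → the patch
Counseling alone wins each dependence group but the patch wins overall — the comparison reverses. Counseling alone's participants skew toward heavy smokers, which has a lower base rate.

No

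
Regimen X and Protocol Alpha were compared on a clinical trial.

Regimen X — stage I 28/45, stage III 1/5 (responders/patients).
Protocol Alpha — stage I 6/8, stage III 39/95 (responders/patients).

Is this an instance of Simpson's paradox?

Stage I: Regimen X 28/45 = 62.2%, Protocol Alpha 6/8 = 75.0% → Protocol Alpha
Stage III: Regimen X 1/5 = 20.0%, Protocol Alpha 39/95 = 41.1% → Protocol Alpha
Overall: Regimen X 29/50 = 58.0%, Protocol Alpha 45/103 = 43.7% → Regimen X
Protocol Alpha wins each disease group but Regimen X wins overall — the comparison reverses. Protocol Alpha's patients skew toward stage III, which has a lower base rate.

Yes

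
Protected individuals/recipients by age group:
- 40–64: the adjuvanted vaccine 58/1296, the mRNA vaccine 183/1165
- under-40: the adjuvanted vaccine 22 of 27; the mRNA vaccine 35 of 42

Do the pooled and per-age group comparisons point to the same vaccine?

40–64: the adjuvanted vaccine 58/1296 = 4.5%, the mRNA vaccine 183/1165 = 15.7% → the mRNA vaccine
Under-40: the adjuvanted vaccine 22/27 = 81.5%, the mRNA vaccine 35/42 = 83.3% → the mRNA vaccine
Overall: the adjuvanted vaccine 80/1323 = 6.0%, the mRNA vaccine 218/1207 = 18.1% → the mRNA vaccine
The mRNA vaccine wins overall and in every age group — no reversal.

Yes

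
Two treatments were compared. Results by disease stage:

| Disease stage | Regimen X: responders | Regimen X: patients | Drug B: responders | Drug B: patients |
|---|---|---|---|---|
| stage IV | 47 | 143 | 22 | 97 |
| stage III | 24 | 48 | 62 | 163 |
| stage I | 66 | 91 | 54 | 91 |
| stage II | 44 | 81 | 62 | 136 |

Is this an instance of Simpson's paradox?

Stage IV: Regimen X 47/143 = 32.9%, Drug B 22/97 = 22.7% → Regimen X
Stage III: Regimen X 24/48 = 50.0%, Drug B 62/163 = 38.0% → Regimen X
Stage I: Regimen X 66/91 = 72.5%, Drug B 54/91 = 59.3% → Regimen X
Stage II: Regimen X 44/81 = 54.3%, Drug B 62/136 = 45.6% → Regimen X
Overall: Regimen X 181/363 = 49.9%, Drug B 200/487 = 41.1% → Regimen X
Regimen X wins overall and in every disease group — no reversal.

No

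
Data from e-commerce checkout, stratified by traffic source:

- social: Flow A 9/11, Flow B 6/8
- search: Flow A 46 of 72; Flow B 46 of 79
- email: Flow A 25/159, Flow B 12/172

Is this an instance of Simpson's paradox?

No

Social: Flow A 9/11 = 81.8%, Flow B 6/8 = 75.0% → Flow A
Search: Flow A 46/72 = 63.9%, Flow B 46/79 = 58.2% → Flow A
Email: Flow A 25/159 = 15.7%, Flow B 12/172 = 7.0% → Flow A
Overall: Flow A 80/242 = 33.1%, Flow B 64/259 = 24.7% → Flow A
Flow A wins overall and in every traffic group — no reversal.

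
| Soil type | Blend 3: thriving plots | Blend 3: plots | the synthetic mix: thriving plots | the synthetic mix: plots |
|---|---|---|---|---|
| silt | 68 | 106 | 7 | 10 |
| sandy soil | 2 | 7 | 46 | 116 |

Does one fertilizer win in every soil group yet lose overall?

Yes

Silt: Blend 3 68/106 = 64.2%, the synthetic mix 7/10 = 70.0% → the synthetic mix
Sandy soil: Blend 3 2/7 = 28.6%, the synthetic mix 46/116 = 39.7% → the synthetic mix
Overall: Blend 3 70/113 = 61.9%, the synthetic mix 53/126 = 42.1% → Blend 3
The synthetic mix wins each soil group but Blend 3 wins overall — the comparison reverses. The synthetic mix's plots skew toward sandy soil, which has a lower base rate.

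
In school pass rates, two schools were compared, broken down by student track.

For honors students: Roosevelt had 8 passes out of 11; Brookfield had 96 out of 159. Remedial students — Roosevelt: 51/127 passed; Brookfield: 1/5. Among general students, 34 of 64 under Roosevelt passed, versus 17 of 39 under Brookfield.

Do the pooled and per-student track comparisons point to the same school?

Honors: Roosevelt 8/11 = 72.7%, Brookfield 96/159 = 60.4% → Roosevelt
Remedial: Roosevelt 51/127 = 40.2%, Brookfield 1/5 = 20.0% → Roosevelt
General: Roosevelt 34/64 = 53.1%, Brookfield 17/39 = 43.6% → Roosevelt
Overall: Roosevelt 93/202 = 46.0%, Brookfield 114/203 = 56.2% → Brookfield
Roosevelt wins each student group but Brookfield wins overall — the comparison reverses. Roosevelt's students skew toward remedial, which has a lower base rate.

No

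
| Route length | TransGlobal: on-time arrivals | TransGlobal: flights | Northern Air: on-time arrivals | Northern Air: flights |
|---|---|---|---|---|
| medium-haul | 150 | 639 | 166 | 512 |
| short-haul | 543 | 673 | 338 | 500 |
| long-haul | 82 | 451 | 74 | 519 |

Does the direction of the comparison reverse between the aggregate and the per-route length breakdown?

No

Medium-haul: TransGlobal 150/639 = 23.5%, Northern Air 166/512 = 32.4% → Northern Air
Short-haul: TransGlobal 543/673 = 80.7%, Northern Air 338/500 = 67.6% → TransGlobal
Long-haul: TransGlobal 82/451 = 18.2%, Northern Air 74/519 = 14.3% → TransGlobal
Overall: TransGlobal 775/1763 = 44.0%, Northern Air 578/1531 = 37.8% → TransGlobal
Neither sweeps: TransGlobal wins 2 of 3 groups, Northern Air wins 1. TransGlobal wins overall but not every group — no Simpson reversal.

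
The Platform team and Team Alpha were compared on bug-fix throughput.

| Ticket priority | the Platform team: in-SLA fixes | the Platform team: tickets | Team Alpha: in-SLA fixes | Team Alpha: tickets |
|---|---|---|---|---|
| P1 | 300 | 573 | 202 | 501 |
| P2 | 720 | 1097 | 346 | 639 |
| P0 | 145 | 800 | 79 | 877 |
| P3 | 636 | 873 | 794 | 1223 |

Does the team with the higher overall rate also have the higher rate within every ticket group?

P1: the Platform team 300/573 = 52.4%, Team Alpha 202/501 = 40.3% → the Platform team
P2: the Platform team 720/1097 = 65.6%, Team Alpha 346/639 = 54.1% → the Platform team
P0: the Platform team 145/800 = 18.1%, Team Alpha 79/877 = 9.0% → the Platform team
P3: the Platform team 636/873 = 72.9%, Team Alpha 794/1223 = 64.9% → the Platform team
Overall: the Platform team 1801/3343 = 53.9%, Team Alpha 1421/3240 = 43.9% → the Platform team
The Platform team wins overall and in every ticket group — no reversal.

Yes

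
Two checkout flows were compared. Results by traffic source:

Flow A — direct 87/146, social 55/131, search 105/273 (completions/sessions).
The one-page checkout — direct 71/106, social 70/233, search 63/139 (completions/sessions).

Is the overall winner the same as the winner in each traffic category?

No

Direct: Flow A 87/146 = 59.6%, the one-page checkout 71/106 = 67.0% → the one-page checkout
Social: Flow A 55/131 = 42.0%, the one-page checkout 70/233 = 30.0% → Flow A
Search: Flow A 105/273 = 38.5%, the one-page checkout 63/139 = 45.3% → the one-page checkout
Overall: Flow A 247/550 = 44.9%, the one-page checkout 204/478 = 42.7% → Flow A
Neither sweeps: Flow A wins 1 of 3 groups, the one-page checkout wins 2. Flow A wins overall but not every group — no Simpson reversal.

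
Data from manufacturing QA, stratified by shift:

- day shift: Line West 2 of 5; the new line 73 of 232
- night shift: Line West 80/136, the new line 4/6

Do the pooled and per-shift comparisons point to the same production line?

No

Day shift: Line West 2/5 = 40.0%, the new line 73/232 = 31.5% → Line West
Night shift: Line West 80/136 = 58.8%, the new line 4/6 = 66.7% → the new line
Overall: Line West 82/141 = 58.2%, the new line 77/238 = 32.4% → Line West
Neither sweeps: Line West wins 1 of 2 groups, the new line wins 1. Line West wins overall but not every group — no Simpson reversal.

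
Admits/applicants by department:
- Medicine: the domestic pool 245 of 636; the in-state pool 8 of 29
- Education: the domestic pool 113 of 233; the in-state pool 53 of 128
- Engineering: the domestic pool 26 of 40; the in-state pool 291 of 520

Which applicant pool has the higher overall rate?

Medicine: the domestic pool 245/636 = 38.5%, the in-state pool 8/29 = 27.6% → the domestic pool
Education: the domestic pool 113/233 = 48.5%, the in-state pool 53/128 = 41.4% → the domestic pool
Engineering: the domestic pool 26/40 = 65.0%, the in-state pool 291/520 = 56.0% → the domestic pool
Overall: the domestic pool 384/909 = 42.2%, the in-state pool 352/677 = 52.0% → the in-state pool
(The domestic pool wins every department group but the in-state pool wins overall — the domestic pool's applicants skew toward the low-rate Medicine group.)

the in-state pool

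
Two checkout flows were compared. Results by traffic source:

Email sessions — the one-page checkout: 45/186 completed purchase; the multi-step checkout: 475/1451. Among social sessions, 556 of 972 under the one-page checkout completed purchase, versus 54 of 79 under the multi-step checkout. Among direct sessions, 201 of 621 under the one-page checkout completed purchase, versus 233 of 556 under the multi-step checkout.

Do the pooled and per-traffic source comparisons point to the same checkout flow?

Email: the one-page checkout 45/186 = 24.2%, the multi-step checkout 475/1451 = 32.7% → the multi-step checkout
Social: the one-page checkout 556/972 = 57.2%, the multi-step checkout 54/79 = 68.4% → the multi-step checkout
Direct: the one-page checkout 201/621 = 32.4%, the multi-step checkout 233/556 = 41.9% → the multi-step checkout
Overall: the one-page checkout 802/1779 = 45.1%, the multi-step checkout 762/2086 = 36.5% → the one-page checkout
The multi-step checkout wins each traffic group but the one-page checkout wins overall — the comparison reverses. The multi-step checkout's sessions skew toward email, which has a lower base rate.

No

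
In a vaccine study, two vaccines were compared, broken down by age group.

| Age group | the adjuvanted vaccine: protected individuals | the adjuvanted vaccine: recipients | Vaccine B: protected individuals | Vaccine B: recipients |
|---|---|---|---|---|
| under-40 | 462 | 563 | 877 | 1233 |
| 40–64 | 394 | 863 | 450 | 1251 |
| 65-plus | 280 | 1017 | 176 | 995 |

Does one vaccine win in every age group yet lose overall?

No

Under-40: the adjuvanted vaccine 462/563 = 82.1%, Vaccine B 877/1233 = 71.1% → the adjuvanted vaccine
40–64: the adjuvanted vaccine 394/863 = 45.7%, Vaccine B 450/1251 = 36.0% → the adjuvanted vaccine
65-plus: the adjuvanted vaccine 280/1017 = 27.5%, Vaccine B 176/995 = 17.7% → the adjuvanted vaccine
Overall: the adjuvanted vaccine 1136/2443 = 46.5%, Vaccine B 1503/3479 = 43.2% → the adjuvanted vaccine
The adjuvanted vaccine wins overall and in every age group — no reversal.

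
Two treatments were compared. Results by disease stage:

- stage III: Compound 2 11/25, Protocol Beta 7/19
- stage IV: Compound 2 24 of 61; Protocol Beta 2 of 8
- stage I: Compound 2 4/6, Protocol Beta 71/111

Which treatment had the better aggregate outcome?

Stage III: Compound 2 11/25 = 44.0%, Protocol Beta 7/19 = 36.8% → Compound 2
Stage IV: Compound 2 24/61 = 39.3%, Protocol Beta 2/8 = 25.0% → Compound 2
Stage I: Compound 2 4/6 = 66.7%, Protocol Beta 71/111 = 64.0% → Compound 2
Overall: Compound 2 39/92 = 42.4%, Protocol Beta 80/138 = 58.0% → Protocol Beta
(Compound 2 wins every disease group but Protocol Beta wins overall — Compound 2's patients skew toward the low-rate stage IV group.)

Protocol Beta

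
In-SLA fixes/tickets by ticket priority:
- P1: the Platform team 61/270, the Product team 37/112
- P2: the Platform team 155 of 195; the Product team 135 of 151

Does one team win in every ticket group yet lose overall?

P1: the Platform team 61/270 = 22.6%, the Product team 37/112 = 33.0% → the Product team
P2: the Platform team 155/195 = 79.5%, the Product team 135/151 = 89.4% → the Product team
Overall: the Platform team 216/465 = 46.5%, the Product team 172/263 = 65.4% → the Product team
The Product team wins overall and in every ticket group — no reversal.

No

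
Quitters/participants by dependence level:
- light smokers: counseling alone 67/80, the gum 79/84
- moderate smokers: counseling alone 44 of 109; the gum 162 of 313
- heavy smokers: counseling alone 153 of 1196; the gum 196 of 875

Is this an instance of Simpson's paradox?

No

Light smokers: counseling alone 67/80 = 83.8%, the gum 79/84 = 94.0% → the gum
Moderate smokers: counseling alone 44/109 = 40.4%, the gum 162/313 = 51.8% → the gum
Heavy smokers: counseling alone 153/1196 = 12.8%, the gum 196/875 = 22.4% → the gum
Overall: counseling alone 264/1385 = 19.1%, the gum 437/1272 = 34.4% → the gum
The gum wins overall and in every dependence group — no reversal.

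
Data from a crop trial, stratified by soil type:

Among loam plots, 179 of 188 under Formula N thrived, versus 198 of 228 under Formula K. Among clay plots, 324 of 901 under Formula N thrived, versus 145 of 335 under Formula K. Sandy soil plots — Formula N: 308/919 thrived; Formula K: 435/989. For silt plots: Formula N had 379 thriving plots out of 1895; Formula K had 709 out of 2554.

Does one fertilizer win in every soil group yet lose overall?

Loam: Formula N 179/188 = 95.2%, Formula K 198/228 = 86.8% → Formula N
Clay: Formula N 324/901 = 36.0%, Formula K 145/335 = 43.3% → Formula K
Sandy soil: Formula N 308/919 = 33.5%, Formula K 435/989 = 44.0% → Formula K
Silt: Formula N 379/1895 = 20.0%, Formula K 709/2554 = 27.8% → Formula K
Overall: Formula N 1190/3903 = 30.5%, Formula K 1487/4106 = 36.2% → Formula K
Neither sweeps: Formula N wins 1 of 4 groups, Formula K wins 3. Formula K wins overall but not every group — no Simpson reversal.

No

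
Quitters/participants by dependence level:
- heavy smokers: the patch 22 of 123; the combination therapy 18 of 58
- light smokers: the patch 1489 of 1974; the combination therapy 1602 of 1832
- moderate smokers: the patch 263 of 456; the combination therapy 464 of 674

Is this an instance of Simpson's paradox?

Heavy smokers: the patch 22/123 = 17.9%, the combination therapy 18/58 = 31.0% → the combination therapy
Light smokers: the patch 1489/1974 = 75.4%, the combination therapy 1602/1832 = 87.4% → the combination therapy
Moderate smokers: the patch 263/456 = 57.7%, the combination therapy 464/674 = 68.8% → the combination therapy
Overall: the patch 1774/2553 = 69.5%, the combination therapy 2084/2564 = 81.3% → the combination therapy
The combination therapy wins overall and in every dependence group — no reversal.

No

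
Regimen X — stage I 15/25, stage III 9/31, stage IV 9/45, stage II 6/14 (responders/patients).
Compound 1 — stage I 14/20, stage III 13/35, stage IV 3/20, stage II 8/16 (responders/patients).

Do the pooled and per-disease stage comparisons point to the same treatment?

No

Stage I: Regimen X 15/25 = 60.0%, Compound 1 14/20 = 70.0% → Compound 1
Stage III: Regimen X 9/31 = 29.0%, Compound 1 13/35 = 37.1% → Compound 1
Stage IV: Regimen X 9/45 = 20.0%, Compound 1 3/20 = 15.0% → Regimen X
Stage II: Regimen X 6/14 = 42.9%, Compound 1 8/16 = 50.0% → Compound 1
Overall: Regimen X 39/115 = 33.9%, Compound 1 38/91 = 41.8% → Compound 1
Neither sweeps: Regimen X wins 1 of 4 groups, Compound 1 wins 3. Compound 1 wins overall but not every group — no Simpson reversal.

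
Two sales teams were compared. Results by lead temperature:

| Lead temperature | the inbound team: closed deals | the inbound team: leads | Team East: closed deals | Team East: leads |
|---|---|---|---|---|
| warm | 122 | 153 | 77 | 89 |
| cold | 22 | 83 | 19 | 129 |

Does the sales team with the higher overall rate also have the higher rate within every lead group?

No

Warm: the inbound team 122/153 = 79.7%, Team East 77/89 = 86.5% → Team East
Cold: the inbound team 22/83 = 26.5%, Team East 19/129 = 14.7% → the inbound team
Overall: the inbound team 144/236 = 61.0%, Team East 96/218 = 44.0% → the inbound team
Neither sweeps: the inbound team wins 1 of 2 groups, Team East wins 1. The inbound team wins overall but not every group — no Simpson reversal.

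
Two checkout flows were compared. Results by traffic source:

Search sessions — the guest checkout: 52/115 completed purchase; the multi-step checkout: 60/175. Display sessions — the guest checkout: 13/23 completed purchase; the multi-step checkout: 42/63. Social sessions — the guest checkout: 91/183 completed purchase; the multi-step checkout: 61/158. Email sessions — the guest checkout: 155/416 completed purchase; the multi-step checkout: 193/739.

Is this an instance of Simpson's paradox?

No

Search: the guest checkout 52/115 = 45.2%, the multi-step checkout 60/175 = 34.3% → the guest checkout
Display: the guest checkout 13/23 = 56.5%, the multi-step checkout 42/63 = 66.7% → the multi-step checkout
Social: the guest checkout 91/183 = 49.7%, the multi-step checkout 61/158 = 38.6% → the guest checkout
Email: the guest checkout 155/416 = 37.3%, the multi-step checkout 193/739 = 26.1% → the guest checkout
Overall: the guest checkout 311/737 = 42.2%, the multi-step checkout 356/1135 = 31.4% → the guest checkout
Neither sweeps: the guest checkout wins 3 of 4 groups, the multi-step checkout wins 1. The guest checkout wins overall but not every group — no Simpson reversal.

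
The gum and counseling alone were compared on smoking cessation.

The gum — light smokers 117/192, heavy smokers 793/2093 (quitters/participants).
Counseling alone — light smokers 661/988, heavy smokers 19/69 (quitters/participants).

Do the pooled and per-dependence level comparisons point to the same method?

No

Light smokers: the gum 117/192 = 60.9%, counseling alone 661/988 = 66.9% → counseling alone
Heavy smokers: the gum 793/2093 = 37.9%, counseling alone 19/69 = 27.5% → the gum
Overall: the gum 910/2285 = 39.8%, counseling alone 680/1057 = 64.3% → counseling alone
Neither sweeps: the gum wins 1 of 2 groups, counseling alone wins 1. Counseling alone wins overall but not every group — no Simpson reversal.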